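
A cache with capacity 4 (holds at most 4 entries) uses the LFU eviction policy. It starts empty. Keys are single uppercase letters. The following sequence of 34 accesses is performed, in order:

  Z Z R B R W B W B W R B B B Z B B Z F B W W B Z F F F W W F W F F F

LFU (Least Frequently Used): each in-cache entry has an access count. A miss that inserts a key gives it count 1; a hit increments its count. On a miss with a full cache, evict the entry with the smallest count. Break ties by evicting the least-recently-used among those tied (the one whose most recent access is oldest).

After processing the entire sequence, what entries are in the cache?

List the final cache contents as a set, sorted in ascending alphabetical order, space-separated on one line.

LFU simulation (capacity=4):
  1. access Z: MISS. Cache: [Z(c=1)]
  2. access Z: HIT, count now 2. Cache: [Z(c=2)]
  3. access R: MISS. Cache: [R(c=1) Z(c=2)]
  4. access B: MISS. Cache: [R(c=1) B(c=1) Z(c=2)]
  5. access R: HIT, count now 2. Cache: [B(c=1) Z(c=2) R(c=2)]
  6. access W: MISS. Cache: [B(c=1) W(c=1) Z(c=2) R(c=2)]
  7. access B: HIT, count now 2. Cache: [W(c=1) Z(c=2) R(c=2) B(c=2)]
  8. access W: HIT, count now 2. Cache: [Z(c=2) R(c=2) B(c=2) W(c=2)]
  9. access B: HIT, count now 3. Cache: [Z(c=2) R(c=2) W(c=2) B(c=3)]
  10. access W: HIT, count now 3. Cache: [Z(c=2) R(c=2) B(c=3) W(c=3)]
  11. access R: HIT, count now 3. Cache: [Z(c=2) B(c=3) W(c=3) R(c=3)]
  12. access B: HIT, count now 4. Cache: [Z(c=2) W(c=3) R(c=3) B(c=4)]
  13. access B: HIT, count now 5. Cache: [Z(c=2) W(c=3) R(c=3) B(c=5)]
  14. access B: HIT, count now 6. Cache: [Z(c=2) W(c=3) R(c=3) B(c=6)]
  15. access Z: HIT, count now 3. Cache: [W(c=3) R(c=3) Z(c=3) B(c=6)]
  16. access B: HIT, count now 7. Cache: [W(c=3) R(c=3) Z(c=3) B(c=7)]
  17. access B: HIT, count now 8. Cache: [W(c=3) R(c=3) Z(c=3) B(c=8)]
  18. access Z: HIT, count now 4. Cache: [W(c=3) R(c=3) Z(c=4) B(c=8)]
  19. access F: MISS, evict W(c=3). Cache: [F(c=1) R(c=3) Z(c=4) B(c=8)]
  20. access B: HIT, count now 9. Cache: [F(c=1) R(c=3) Z(c=4) B(c=9)]
  21. access W: MISS, evict F(c=1). Cache: [W(c=1) R(c=3) Z(c=4) B(c=9)]
  22. access W: HIT, count now 2. Cache: [W(c=2) R(c=3) Z(c=4) B(c=9)]
  23. access B: HIT, count now 10. Cache: [W(c=2) R(c=3) Z(c=4) B(c=10)]
  24. access Z: HIT, count now 5. Cache: [W(c=2) R(c=3) Z(c=5) B(c=10)]
  25. access F: MISS, evict W(c=2). Cache: [F(c=1) R(c=3) Z(c=5) B(c=10)]
  26. access F: HIT, count now 2. Cache: [F(c=2) R(c=3) Z(c=5) B(c=10)]
  27. access F: HIT, count now 3. Cache: [R(c=3) F(c=3) Z(c=5) B(c=10)]
  28. access W: MISS, evict R(c=3). Cache: [W(c=1) F(c=3) Z(c=5) B(c=10)]
  29. access W: HIT, count now 2. Cache: [W(c=2) F(c=3) Z(c=5) B(c=10)]
  30. access F: HIT, count now 4. Cache: [W(c=2) F(c=4) Z(c=5) B(c=10)]
  31. access W: HIT, count now 3. Cache: [W(c=3) F(c=4) Z(c=5) B(c=10)]
  32. access F: HIT, count now 5. Cache: [W(c=3) Z(c=5) F(c=5) B(c=10)]
  33. access F: HIT, count now 6. Cache: [W(c=3) Z(c=5) F(c=6) B(c=10)]
  34. access F: HIT, count now 7. Cache: [W(c=3) Z(c=5) F(c=7) B(c=10)]
Total: 26 hits, 8 misses, 4 evictions

Answer: B F W Z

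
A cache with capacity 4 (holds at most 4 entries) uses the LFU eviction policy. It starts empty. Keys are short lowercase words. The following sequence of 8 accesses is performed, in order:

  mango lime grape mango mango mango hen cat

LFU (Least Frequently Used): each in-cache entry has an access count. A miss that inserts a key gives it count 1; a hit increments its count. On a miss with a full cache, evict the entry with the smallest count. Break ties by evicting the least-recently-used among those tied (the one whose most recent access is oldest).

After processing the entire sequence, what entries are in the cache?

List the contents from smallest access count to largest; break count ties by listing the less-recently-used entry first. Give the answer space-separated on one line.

LFU simulation (capacity=4):
  1. access mango: MISS. Cache: [mango(c=1)]
  2. access lime: MISS. Cache: [mango(c=1) lime(c=1)]
  3. access grape: MISS. Cache: [mango(c=1) lime(c=1) grape(c=1)]
  4. access mango: HIT, count now 2. Cache: [lime(c=1) grape(c=1) mango(c=2)]
  5. access mango: HIT, count now 3. Cache: [lime(c=1) grape(c=1) mango(c=3)]
  6. access mango: HIT, count now 4. Cache: [lime(c=1) grape(c=1) mango(c=4)]
  7. access hen: MISS. Cache: [lime(c=1) grape(c=1) hen(c=1) mango(c=4)]
  8. access cat: MISS, evict lime(c=1). Cache: [grape(c=1) hen(c=1) cat(c=1) mango(c=4)]
Total: 3 hits, 5 misses, 1 evictions

Answer: grape hen cat mango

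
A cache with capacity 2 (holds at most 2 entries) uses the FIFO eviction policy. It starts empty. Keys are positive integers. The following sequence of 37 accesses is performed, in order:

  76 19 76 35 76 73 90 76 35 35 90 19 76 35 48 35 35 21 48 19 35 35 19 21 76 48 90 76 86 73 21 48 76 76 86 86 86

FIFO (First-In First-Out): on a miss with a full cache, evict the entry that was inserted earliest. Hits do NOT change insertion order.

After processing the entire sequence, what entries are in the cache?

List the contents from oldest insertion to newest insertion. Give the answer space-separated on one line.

FIFO simulation (capacity=2):
  1. access 76: MISS. Cache (old->new): [76]
  2. access 19: MISS. Cache (old->new): [76 19]
  3. access 76: HIT. Cache (old->new): [76 19]
  4. access 35: MISS, evict 76. Cache (old->new): [19 35]
  5. access 76: MISS, evict 19. Cache (old->new): [35 76]
  6. access 73: MISS, evict 35. Cache (old->new): [76 73]
  7. access 90: MISS, evict 76. Cache (old->new): [73 90]
  8. access 76: MISS, evict 73. Cache (old->new): [90 76]
  9. access 35: MISS, evict 90. Cache (old->new): [76 35]
  10. access 35: HIT. Cache (old->new): [76 35]
  11. access 90: MISS, evict 76. Cache (old->new): [35 90]
  12. access 19: MISS, evict 35. Cache (old->new): [90 19]
  13. access 76: MISS, evict 90. Cache (old->new): [19 76]
  14. access 35: MISS, evict 19. Cache (old->new): [76 35]
  15. access 48: MISS, evict 76. Cache (old->new): [35 48]
  16. access 35: HIT. Cache (old->new): [35 48]
  17. access 35: HIT. Cache (old->new): [35 48]
  18. access 21: MISS, evict 35. Cache (old->new): [48 21]
  19. access 48: HIT. Cache (old->new): [48 21]
  20. access 19: MISS, evict 48. Cache (old->new): [21 19]
  21. access 35: MISS, evict 21. Cache (old->new): [19 35]
  22. access 35: HIT. Cache (old->new): [19 35]
  23. access 19: HIT. Cache (old->new): [19 35]
  24. access 21: MISS, evict 19. Cache (old->new): [35 21]
  25. access 76: MISS, evict 35. Cache (old->new): [21 76]
  26. access 48: MISS, evict 21. Cache (old->new): [76 48]
  27. access 90: MISS, evict 76. Cache (old->new): [48 90]
  28. access 76: MISS, evict 48. Cache (old->new): [90 76]
  29. access 86: MISS, evict 90. Cache (old->new): [76 86]
  30. access 73: MISS, evict 76. Cache (old->new): [86 73]
  31. access 21: MISS, evict 86. Cache (old->new): [73 21]
  32. access 48: MISS, evict 73. Cache (old->new): [21 48]
  33. access 76: MISS, evict 21. Cache (old->new): [48 76]
  34. access 76: HIT. Cache (old->new): [48 76]
  35. access 86: MISS, evict 48. Cache (old->new): [76 86]
  36. access 86: HIT. Cache (old->new): [76 86]
  37. access 86: HIT. Cache (old->new): [76 86]
Total: 10 hits, 27 misses, 25 evictions

Answer: 76 86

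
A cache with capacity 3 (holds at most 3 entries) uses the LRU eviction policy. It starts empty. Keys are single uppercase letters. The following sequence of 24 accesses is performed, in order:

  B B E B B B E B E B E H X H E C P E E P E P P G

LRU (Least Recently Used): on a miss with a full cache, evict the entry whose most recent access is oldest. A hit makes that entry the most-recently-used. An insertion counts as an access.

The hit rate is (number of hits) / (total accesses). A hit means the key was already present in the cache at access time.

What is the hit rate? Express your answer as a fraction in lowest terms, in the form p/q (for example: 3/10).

LRU simulation (capacity=3):
  1. access B: MISS. Cache (LRU->MRU): [B]
  2. access B: HIT. Cache (LRU->MRU): [B]
  3. access E: MISS. Cache (LRU->MRU): [B E]
  4. access B: HIT. Cache (LRU->MRU): [E B]
  5. access B: HIT. Cache (LRU->MRU): [E B]
  6. access B: HIT. Cache (LRU->MRU): [E B]
  7. access E: HIT. Cache (LRU->MRU): [B E]
  8. access B: HIT. Cache (LRU->MRU): [E B]
  9. access E: HIT. Cache (LRU->MRU): [B E]
  10. access B: HIT. Cache (LRU->MRU): [E B]
  11. access E: HIT. Cache (LRU->MRU): [B E]
  12. access H: MISS. Cache (LRU->MRU): [B E H]
  13. access X: MISS, evict B. Cache (LRU->MRU): [E H X]
  14. access H: HIT. Cache (LRU->MRU): [E X H]
  15. access E: HIT. Cache (LRU->MRU): [X H E]
  16. access C: MISS, evict X. Cache (LRU->MRU): [H E C]
  17. access P: MISS, evict H. Cache (LRU->MRU): [E C P]
  18. access E: HIT. Cache (LRU->MRU): [C P E]
  19. access E: HIT. Cache (LRU->MRU): [C P E]
  20. access P: HIT. Cache (LRU->MRU): [C E P]
  21. access E: HIT. Cache (LRU->MRU): [C P E]
  22. access P: HIT. Cache (LRU->MRU): [C E P]
  23. access P: HIT. Cache (LRU->MRU): [C E P]
  24. access G: MISS, evict C. Cache (LRU->MRU): [E P G]
Total: 17 hits, 7 misses, 4 evictions

Hit rate = 17/24

Answer: 17/24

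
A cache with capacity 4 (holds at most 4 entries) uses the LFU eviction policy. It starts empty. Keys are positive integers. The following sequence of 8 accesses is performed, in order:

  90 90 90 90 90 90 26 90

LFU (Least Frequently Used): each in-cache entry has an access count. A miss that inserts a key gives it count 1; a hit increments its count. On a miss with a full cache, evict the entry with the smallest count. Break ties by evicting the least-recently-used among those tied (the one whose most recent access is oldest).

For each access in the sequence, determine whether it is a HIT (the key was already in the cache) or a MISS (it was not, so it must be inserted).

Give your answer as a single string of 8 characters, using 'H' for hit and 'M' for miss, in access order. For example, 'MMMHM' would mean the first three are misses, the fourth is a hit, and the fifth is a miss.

Answer: MHHHHHMH

Derivation:
LFU simulation (capacity=4):
  1. access 90: MISS. Cache: [90(c=1)]
  2. access 90: HIT, count now 2. Cache: [90(c=2)]
  3. access 90: HIT, count now 3. Cache: [90(c=3)]
  4. access 90: HIT, count now 4. Cache: [90(c=4)]
  5. access 90: HIT, count now 5. Cache: [90(c=5)]
  6. access 90: HIT, count now 6. Cache: [90(c=6)]
  7. access 26: MISS. Cache: [26(c=1) 90(c=6)]
  8. access 90: HIT, count now 7. Cache: [26(c=1) 90(c=7)]
Total: 6 hits, 2 misses, 0 evictions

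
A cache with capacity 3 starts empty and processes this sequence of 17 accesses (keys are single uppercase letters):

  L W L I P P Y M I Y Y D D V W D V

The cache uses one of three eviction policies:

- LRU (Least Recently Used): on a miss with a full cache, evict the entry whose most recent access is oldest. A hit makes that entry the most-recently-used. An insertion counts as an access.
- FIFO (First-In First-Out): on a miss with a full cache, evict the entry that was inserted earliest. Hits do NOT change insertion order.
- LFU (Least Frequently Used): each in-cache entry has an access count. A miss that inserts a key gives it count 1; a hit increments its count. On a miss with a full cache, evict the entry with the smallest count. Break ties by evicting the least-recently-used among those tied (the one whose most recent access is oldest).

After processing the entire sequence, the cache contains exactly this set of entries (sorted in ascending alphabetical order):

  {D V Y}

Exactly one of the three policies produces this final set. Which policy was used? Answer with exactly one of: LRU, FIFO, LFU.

Answer: LFU

Derivation:
Simulating under each policy and comparing final sets:
  LRU: final set = {D V W} -> differs
  FIFO: final set = {D V W} -> differs
  LFU: final set = {D V Y} -> MATCHES target
Only LFU produces the target set.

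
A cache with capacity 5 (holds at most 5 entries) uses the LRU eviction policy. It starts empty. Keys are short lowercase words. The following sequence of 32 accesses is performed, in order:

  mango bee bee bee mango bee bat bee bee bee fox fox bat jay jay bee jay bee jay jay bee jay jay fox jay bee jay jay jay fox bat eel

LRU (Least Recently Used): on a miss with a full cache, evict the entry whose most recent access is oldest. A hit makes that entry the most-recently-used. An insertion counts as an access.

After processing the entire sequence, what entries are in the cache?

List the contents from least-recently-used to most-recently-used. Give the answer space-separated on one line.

LRU simulation (capacity=5):
  1. access mango: MISS. Cache (LRU->MRU): [mango]
  2. access bee: MISS. Cache (LRU->MRU): [mango bee]
  3. access bee: HIT. Cache (LRU->MRU): [mango bee]
  4. access bee: HIT. Cache (LRU->MRU): [mango bee]
  5. access mango: HIT. Cache (LRU->MRU): [bee mango]
  6. access bee: HIT. Cache (LRU->MRU): [mango bee]
  7. access bat: MISS. Cache (LRU->MRU): [mango bee bat]
  8. access bee: HIT. Cache (LRU->MRU): [mango bat bee]
  9. access bee: HIT. Cache (LRU->MRU): [mango bat bee]
  10. access bee: HIT. Cache (LRU->MRU): [mango bat bee]
  11. access fox: MISS. Cache (LRU->MRU): [mango bat bee fox]
  12. access fox: HIT. Cache (LRU->MRU): [mango bat bee fox]
  13. access bat: HIT. Cache (LRU->MRU): [mango bee fox bat]
  14. access jay: MISS. Cache (LRU->MRU): [mango bee fox bat jay]
  15. access jay: HIT. Cache (LRU->MRU): [mango bee fox bat jay]
  16. access bee: HIT. Cache (LRU->MRU): [mango fox bat jay bee]
  17. access jay: HIT. Cache (LRU->MRU): [mango fox bat bee jay]
  18. access bee: HIT. Cache (LRU->MRU): [mango fox bat jay bee]
  19. access jay: HIT. Cache (LRU->MRU): [mango fox bat bee jay]
  20. access jay: HIT. Cache (LRU->MRU): [mango fox bat bee jay]
  21. access bee: HIT. Cache (LRU->MRU): [mango fox bat jay bee]
  22. access jay: HIT. Cache (LRU->MRU): [mango fox bat bee jay]
  23. access jay: HIT. Cache (LRU->MRU): [mango fox bat bee jay]
  24. access fox: HIT. Cache (LRU->MRU): [mango bat bee jay fox]
  25. access jay: HIT. Cache (LRU->MRU): [mango bat bee fox jay]
  26. access bee: HIT. Cache (LRU->MRU): [mango bat fox jay bee]
  27. access jay: HIT. Cache (LRU->MRU): [mango bat fox bee jay]
  28. access jay: HIT. Cache (LRU->MRU): [mango bat fox bee jay]
  29. access jay: HIT. Cache (LRU->MRU): [mango bat fox bee jay]
  30. access fox: HIT. Cache (LRU->MRU): [mango bat bee jay fox]
  31. access bat: HIT. Cache (LRU->MRU): [mango bee jay fox bat]
  32. access eel: MISS, evict mango. Cache (LRU->MRU): [bee jay fox bat eel]
Total: 26 hits, 6 misses, 1 evictions

Answer: bee jay fox bat eel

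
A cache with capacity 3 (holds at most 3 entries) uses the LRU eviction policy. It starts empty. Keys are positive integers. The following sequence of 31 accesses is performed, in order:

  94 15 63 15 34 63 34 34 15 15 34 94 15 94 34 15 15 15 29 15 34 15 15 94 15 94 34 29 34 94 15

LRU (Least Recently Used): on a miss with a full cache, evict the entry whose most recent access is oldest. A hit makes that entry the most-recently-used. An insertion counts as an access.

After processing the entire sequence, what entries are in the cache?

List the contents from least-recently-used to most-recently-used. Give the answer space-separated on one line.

Answer: 34 94 15

Derivation:
LRU simulation (capacity=3):
  1. access 94: MISS. Cache (LRU->MRU): [94]
  2. access 15: MISS. Cache (LRU->MRU): [94 15]
  3. access 63: MISS. Cache (LRU->MRU): [94 15 63]
  4. access 15: HIT. Cache (LRU->MRU): [94 63 15]
  5. access 34: MISS, evict 94. Cache (LRU->MRU): [63 15 34]
  6. access 63: HIT. Cache (LRU->MRU): [15 34 63]
  7. access 34: HIT. Cache (LRU->MRU): [15 63 34]
  8. access 34: HIT. Cache (LRU->MRU): [15 63 34]
  9. access 15: HIT. Cache (LRU->MRU): [63 34 15]
  10. access 15: HIT. Cache (LRU->MRU): [63 34 15]
  11. access 34: HIT. Cache (LRU->MRU): [63 15 34]
  12. access 94: MISS, evict 63. Cache (LRU->MRU): [15 34 94]
  13. access 15: HIT. Cache (LRU->MRU): [34 94 15]
  14. access 94: HIT. Cache (LRU->MRU): [34 15 94]
  15. access 34: HIT. Cache (LRU->MRU): [15 94 34]
  16. access 15: HIT. Cache (LRU->MRU): [94 34 15]
  17. access 15: HIT. Cache (LRU->MRU): [94 34 15]
  18. access 15: HIT. Cache (LRU->MRU): [94 34 15]
  19. access 29: MISS, evict 94. Cache (LRU->MRU): [34 15 29]
  20. access 15: HIT. Cache (LRU->MRU): [34 29 15]
  21. access 34: HIT. Cache (LRU->MRU): [29 15 34]
  22. access 15: HIT. Cache (LRU->MRU): [29 34 15]
  23. access 15: HIT. Cache (LRU->MRU): [29 34 15]
  24. access 94: MISS, evict 29. Cache (LRU->MRU): [34 15 94]
  25. access 15: HIT. Cache (LRU->MRU): [34 94 15]
  26. access 94: HIT. Cache (LRU->MRU): [34 15 94]
  27. access 34: HIT. Cache (LRU->MRU): [15 94 34]
  28. access 29: MISS, evict 15. Cache (LRU->MRU): [94 34 29]
  29. access 34: HIT. Cache (LRU->MRU): [94 29 34]
  30. access 94: HIT. Cache (LRU->MRU): [29 34 94]
  31. access 15: MISS, evict 29. Cache (LRU->MRU): [34 94 15]
Total: 22 hits, 9 misses, 6 evictions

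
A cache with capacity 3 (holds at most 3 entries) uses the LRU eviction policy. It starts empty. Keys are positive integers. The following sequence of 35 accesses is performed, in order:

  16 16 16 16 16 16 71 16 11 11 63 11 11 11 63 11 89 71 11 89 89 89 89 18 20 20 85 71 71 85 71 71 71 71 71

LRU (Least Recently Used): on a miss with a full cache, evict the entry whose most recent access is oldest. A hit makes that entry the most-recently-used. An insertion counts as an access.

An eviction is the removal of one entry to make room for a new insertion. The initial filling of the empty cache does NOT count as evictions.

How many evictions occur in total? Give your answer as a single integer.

LRU simulation (capacity=3):
  1. access 16: MISS. Cache (LRU->MRU): [16]
  2. access 16: HIT. Cache (LRU->MRU): [16]
  3. access 16: HIT. Cache (LRU->MRU): [16]
  4. access 16: HIT. Cache (LRU->MRU): [16]
  5. access 16: HIT. Cache (LRU->MRU): [16]
  6. access 16: HIT. Cache (LRU->MRU): [16]
  7. access 71: MISS. Cache (LRU->MRU): [16 71]
  8. access 16: HIT. Cache (LRU->MRU): [71 16]
  9. access 11: MISS. Cache (LRU->MRU): [71 16 11]
  10. access 11: HIT. Cache (LRU->MRU): [71 16 11]
  11. access 63: MISS, evict 71. Cache (LRU->MRU): [16 11 63]
  12. access 11: HIT. Cache (LRU->MRU): [16 63 11]
  13. access 11: HIT. Cache (LRU->MRU): [16 63 11]
  14. access 11: HIT. Cache (LRU->MRU): [16 63 11]
  15. access 63: HIT. Cache (LRU->MRU): [16 11 63]
  16. access 11: HIT. Cache (LRU->MRU): [16 63 11]
  17. access 89: MISS, evict 16. Cache (LRU->MRU): [63 11 89]
  18. access 71: MISS, evict 63. Cache (LRU->MRU): [11 89 71]
  19. access 11: HIT. Cache (LRU->MRU): [89 71 11]
  20. access 89: HIT. Cache (LRU->MRU): [71 11 89]
  21. access 89: HIT. Cache (LRU->MRU): [71 11 89]
  22. access 89: HIT. Cache (LRU->MRU): [71 11 89]
  23. access 89: HIT. Cache (LRU->MRU): [71 11 89]
  24. access 18: MISS, evict 71. Cache (LRU->MRU): [11 89 18]
  25. access 20: MISS, evict 11. Cache (LRU->MRU): [89 18 20]
  26. access 20: HIT. Cache (LRU->MRU): [89 18 20]
  27. access 85: MISS, evict 89. Cache (LRU->MRU): [18 20 85]
  28. access 71: MISS, evict 18. Cache (LRU->MRU): [20 85 71]
  29. access 71: HIT. Cache (LRU->MRU): [20 85 71]
  30. access 85: HIT. Cache (LRU->MRU): [20 71 85]
  31. access 71: HIT. Cache (LRU->MRU): [20 85 71]
  32. access 71: HIT. Cache (LRU->MRU): [20 85 71]
  33. access 71: HIT. Cache (LRU->MRU): [20 85 71]
  34. access 71: HIT. Cache (LRU->MRU): [20 85 71]
  35. access 71: HIT. Cache (LRU->MRU): [20 85 71]
Total: 25 hits, 10 misses, 7 evictions

Answer: 7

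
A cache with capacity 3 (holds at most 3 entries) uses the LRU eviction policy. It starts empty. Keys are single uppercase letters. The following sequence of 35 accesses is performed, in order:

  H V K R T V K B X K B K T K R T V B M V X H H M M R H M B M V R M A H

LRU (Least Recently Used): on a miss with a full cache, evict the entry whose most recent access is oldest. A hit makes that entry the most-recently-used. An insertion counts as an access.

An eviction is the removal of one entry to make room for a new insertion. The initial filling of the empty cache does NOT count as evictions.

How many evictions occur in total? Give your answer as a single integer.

Answer: 20

Derivation:
LRU simulation (capacity=3):
  1. access H: MISS. Cache (LRU->MRU): [H]
  2. access V: MISS. Cache (LRU->MRU): [H V]
  3. access K: MISS. Cache (LRU->MRU): [H V K]
  4. access R: MISS, evict H. Cache (LRU->MRU): [V K R]
  5. access T: MISS, evict V. Cache (LRU->MRU): [K R T]
  6. access V: MISS, evict K. Cache (LRU->MRU): [R T V]
  7. access K: MISS, evict R. Cache (LRU->MRU): [T V K]
  8. access B: MISS, evict T. Cache (LRU->MRU): [V K B]
  9. access X: MISS, evict V. Cache (LRU->MRU): [K B X]
  10. access K: HIT. Cache (LRU->MRU): [B X K]
  11. access B: HIT. Cache (LRU->MRU): [X K B]
  12. access K: HIT. Cache (LRU->MRU): [X B K]
  13. access T: MISS, evict X. Cache (LRU->MRU): [B K T]
  14. access K: HIT. Cache (LRU->MRU): [B T K]
  15. access R: MISS, evict B. Cache (LRU->MRU): [T K R]
  16. access T: HIT. Cache (LRU->MRU): [K R T]
  17. access V: MISS, evict K. Cache (LRU->MRU): [R T V]
  18. access B: MISS, evict R. Cache (LRU->MRU): [T V B]
  19. access M: MISS, evict T. Cache (LRU->MRU): [V B M]
  20. access V: HIT. Cache (LRU->MRU): [B M V]
  21. access X: MISS, evict B. Cache (LRU->MRU): [M V X]
  22. access H: MISS, evict M. Cache (LRU->MRU): [V X H]
  23. access H: HIT. Cache (LRU->MRU): [V X H]
  24. access M: MISS, evict V. Cache (LRU->MRU): [X H M]
  25. access M: HIT. Cache (LRU->MRU): [X H M]
  26. access R: MISS, evict X. Cache (LRU->MRU): [H M R]
  27. access H: HIT. Cache (LRU->MRU): [M R H]
  28. access M: HIT. Cache (LRU->MRU): [R H M]
  29. access B: MISS, evict R. Cache (LRU->MRU): [H M B]
  30. access M: HIT. Cache (LRU->MRU): [H B M]
  31. access V: MISS, evict H. Cache (LRU->MRU): [B M V]
  32. access R: MISS, evict B. Cache (LRU->MRU): [M V R]
  33. access M: HIT. Cache (LRU->MRU): [V R M]
  34. access A: MISS, evict V. Cache (LRU->MRU): [R M A]
  35. access H: MISS, evict R. Cache (LRU->MRU): [M A H]
Total: 12 hits, 23 misses, 20 evictions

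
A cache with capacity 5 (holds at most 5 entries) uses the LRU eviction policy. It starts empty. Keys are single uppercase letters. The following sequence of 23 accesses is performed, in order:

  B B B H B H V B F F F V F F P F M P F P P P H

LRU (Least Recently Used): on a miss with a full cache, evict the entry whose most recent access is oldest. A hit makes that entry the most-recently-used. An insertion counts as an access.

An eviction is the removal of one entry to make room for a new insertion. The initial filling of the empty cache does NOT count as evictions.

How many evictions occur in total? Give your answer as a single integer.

Answer: 2

Derivation:
LRU simulation (capacity=5):
  1. access B: MISS. Cache (LRU->MRU): [B]
  2. access B: HIT. Cache (LRU->MRU): [B]
  3. access B: HIT. Cache (LRU->MRU): [B]
  4. access H: MISS. Cache (LRU->MRU): [B H]
  5. access B: HIT. Cache (LRU->MRU): [H B]
  6. access H: HIT. Cache (LRU->MRU): [B H]
  7. access V: MISS. Cache (LRU->MRU): [B H V]
  8. access B: HIT. Cache (LRU->MRU): [H V B]
  9. access F: MISS. Cache (LRU->MRU): [H V B F]
  10. access F: HIT. Cache (LRU->MRU): [H V B F]
  11. access F: HIT. Cache (LRU->MRU): [H V B F]
  12. access V: HIT. Cache (LRU->MRU): [H B F V]
  13. access F: HIT. Cache (LRU->MRU): [H B V F]
  14. access F: HIT. Cache (LRU->MRU): [H B V F]
  15. access P: MISS. Cache (LRU->MRU): [H B V F P]
  16. access F: HIT. Cache (LRU->MRU): [H B V P F]
  17. access M: MISS, evict H. Cache (LRU->MRU): [B V P F M]
  18. access P: HIT. Cache (LRU->MRU): [B V F M P]
  19. access F: HIT. Cache (LRU->MRU): [B V M P F]
  20. access P: HIT. Cache (LRU->MRU): [B V M F P]
  21. access P: HIT. Cache (LRU->MRU): [B V M F P]
  22. access P: HIT. Cache (LRU->MRU): [B V M F P]
  23. access H: MISS, evict B. Cache (LRU->MRU): [V M F P H]
Total: 16 hits, 7 misses, 2 evictions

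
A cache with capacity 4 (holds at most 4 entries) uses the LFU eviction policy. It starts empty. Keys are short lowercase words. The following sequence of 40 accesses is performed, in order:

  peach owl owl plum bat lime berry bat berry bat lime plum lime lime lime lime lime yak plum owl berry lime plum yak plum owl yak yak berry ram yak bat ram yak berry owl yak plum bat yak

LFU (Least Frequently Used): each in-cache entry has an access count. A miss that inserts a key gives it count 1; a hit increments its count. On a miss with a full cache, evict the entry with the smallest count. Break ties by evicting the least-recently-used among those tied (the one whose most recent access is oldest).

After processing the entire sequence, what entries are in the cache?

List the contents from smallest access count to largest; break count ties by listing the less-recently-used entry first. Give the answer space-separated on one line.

LFU simulation (capacity=4):
  1. access peach: MISS. Cache: [peach(c=1)]
  2. access owl: MISS. Cache: [peach(c=1) owl(c=1)]
  3. access owl: HIT, count now 2. Cache: [peach(c=1) owl(c=2)]
  4. access plum: MISS. Cache: [peach(c=1) plum(c=1) owl(c=2)]
  5. access bat: MISS. Cache: [peach(c=1) plum(c=1) bat(c=1) owl(c=2)]
  6. access lime: MISS, evict peach(c=1). Cache: [plum(c=1) bat(c=1) lime(c=1) owl(c=2)]
  7. access berry: MISS, evict plum(c=1). Cache: [bat(c=1) lime(c=1) berry(c=1) owl(c=2)]
  8. access bat: HIT, count now 2. Cache: [lime(c=1) berry(c=1) owl(c=2) bat(c=2)]
  9. access berry: HIT, count now 2. Cache: [lime(c=1) owl(c=2) bat(c=2) berry(c=2)]
  10. access bat: HIT, count now 3. Cache: [lime(c=1) owl(c=2) berry(c=2) bat(c=3)]
  11. access lime: HIT, count now 2. Cache: [owl(c=2) berry(c=2) lime(c=2) bat(c=3)]
  12. access plum: MISS, evict owl(c=2). Cache: [plum(c=1) berry(c=2) lime(c=2) bat(c=3)]
  13. access lime: HIT, count now 3. Cache: [plum(c=1) berry(c=2) bat(c=3) lime(c=3)]
  14. access lime: HIT, count now 4. Cache: [plum(c=1) berry(c=2) bat(c=3) lime(c=4)]
  15. access lime: HIT, count now 5. Cache: [plum(c=1) berry(c=2) bat(c=3) lime(c=5)]
  16. access lime: HIT, count now 6. Cache: [plum(c=1) berry(c=2) bat(c=3) lime(c=6)]
  17. access lime: HIT, count now 7. Cache: [plum(c=1) berry(c=2) bat(c=3) lime(c=7)]
  18. access yak: MISS, evict plum(c=1). Cache: [yak(c=1) berry(c=2) bat(c=3) lime(c=7)]
  19. access plum: MISS, evict yak(c=1). Cache: [plum(c=1) berry(c=2) bat(c=3) lime(c=7)]
  20. access owl: MISS, evict plum(c=1). Cache: [owl(c=1) berry(c=2) bat(c=3) lime(c=7)]
  21. access berry: HIT, count now 3. Cache: [owl(c=1) bat(c=3) berry(c=3) lime(c=7)]
  22. access lime: HIT, count now 8. Cache: [owl(c=1) bat(c=3) berry(c=3) lime(c=8)]
  23. access plum: MISS, evict owl(c=1). Cache: [plum(c=1) bat(c=3) berry(c=3) lime(c=8)]
  24. access yak: MISS, evict plum(c=1). Cache: [yak(c=1) bat(c=3) berry(c=3) lime(c=8)]
  25. access plum: MISS, evict yak(c=1). Cache: [plum(c=1) bat(c=3) berry(c=3) lime(c=8)]
  26. access owl: MISS, evict plum(c=1). Cache: [owl(c=1) bat(c=3) berry(c=3) lime(c=8)]
  27. access yak: MISS, evict owl(c=1). Cache: [yak(c=1) bat(c=3) berry(c=3) lime(c=8)]
  28. access yak: HIT, count now 2. Cache: [yak(c=2) bat(c=3) berry(c=3) lime(c=8)]
  29. access berry: HIT, count now 4. Cache: [yak(c=2) bat(c=3) berry(c=4) lime(c=8)]
  30. access ram: MISS, evict yak(c=2). Cache: [ram(c=1) bat(c=3) berry(c=4) lime(c=8)]
  31. access yak: MISS, evict ram(c=1). Cache: [yak(c=1) bat(c=3) berry(c=4) lime(c=8)]
  32. access bat: HIT, count now 4. Cache: [yak(c=1) berry(c=4) bat(c=4) lime(c=8)]
  33. access ram: MISS, evict yak(c=1). Cache: [ram(c=1) berry(c=4) bat(c=4) lime(c=8)]
  34. access yak: MISS, evict ram(c=1). Cache: [yak(c=1) berry(c=4) bat(c=4) lime(c=8)]
  35. access berry: HIT, count now 5. Cache: [yak(c=1) bat(c=4) berry(c=5) lime(c=8)]
  36. access owl: MISS, evict yak(c=1). Cache: [owl(c=1) bat(c=4) berry(c=5) lime(c=8)]
  37. access yak: MISS, evict owl(c=1). Cache: [yak(c=1) bat(c=4) berry(c=5) lime(c=8)]
  38. access plum: MISS, evict yak(c=1). Cache: [plum(c=1) bat(c=4) berry(c=5) lime(c=8)]
  39. access bat: HIT, count now 5. Cache: [plum(c=1) berry(c=5) bat(c=5) lime(c=8)]
  40. access yak: MISS, evict plum(c=1). Cache: [yak(c=1) berry(c=5) bat(c=5) lime(c=8)]
Total: 17 hits, 23 misses, 19 evictions

Answer: yak berry bat lime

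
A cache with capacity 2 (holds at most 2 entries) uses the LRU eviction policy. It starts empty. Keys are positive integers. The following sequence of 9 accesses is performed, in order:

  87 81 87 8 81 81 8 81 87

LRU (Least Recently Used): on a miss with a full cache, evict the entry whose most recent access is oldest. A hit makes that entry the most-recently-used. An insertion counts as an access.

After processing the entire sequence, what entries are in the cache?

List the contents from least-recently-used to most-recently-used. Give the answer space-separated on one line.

Answer: 81 87

Derivation:
LRU simulation (capacity=2):
  1. access 87: MISS. Cache (LRU->MRU): [87]
  2. access 81: MISS. Cache (LRU->MRU): [87 81]
  3. access 87: HIT. Cache (LRU->MRU): [81 87]
  4. access 8: MISS, evict 81. Cache (LRU->MRU): [87 8]
  5. access 81: MISS, evict 87. Cache (LRU->MRU): [8 81]
  6. access 81: HIT. Cache (LRU->MRU): [8 81]
  7. access 8: HIT. Cache (LRU->MRU): [81 8]
  8. access 81: HIT. Cache (LRU->MRU): [8 81]
  9. access 87: MISS, evict 8. Cache (LRU->MRU): [81 87]
Total: 4 hits, 5 misses, 3 evictions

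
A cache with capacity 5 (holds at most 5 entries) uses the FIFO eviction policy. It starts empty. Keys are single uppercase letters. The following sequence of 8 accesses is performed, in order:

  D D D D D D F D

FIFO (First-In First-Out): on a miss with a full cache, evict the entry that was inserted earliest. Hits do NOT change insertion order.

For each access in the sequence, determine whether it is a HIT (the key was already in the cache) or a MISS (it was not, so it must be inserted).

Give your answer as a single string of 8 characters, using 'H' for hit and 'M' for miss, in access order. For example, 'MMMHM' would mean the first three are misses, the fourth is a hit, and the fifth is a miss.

FIFO simulation (capacity=5):
  1. access D: MISS. Cache (old->new): [D]
  2. access D: HIT. Cache (old->new): [D]
  3. access D: HIT. Cache (old->new): [D]
  4. access D: HIT. Cache (old->new): [D]
  5. access D: HIT. Cache (old->new): [D]
  6. access D: HIT. Cache (old->new): [D]
  7. access F: MISS. Cache (old->new): [D F]
  8. access D: HIT. Cache (old->new): [D F]
Total: 6 hits, 2 misses, 0 evictions

Answer: MHHHHHMH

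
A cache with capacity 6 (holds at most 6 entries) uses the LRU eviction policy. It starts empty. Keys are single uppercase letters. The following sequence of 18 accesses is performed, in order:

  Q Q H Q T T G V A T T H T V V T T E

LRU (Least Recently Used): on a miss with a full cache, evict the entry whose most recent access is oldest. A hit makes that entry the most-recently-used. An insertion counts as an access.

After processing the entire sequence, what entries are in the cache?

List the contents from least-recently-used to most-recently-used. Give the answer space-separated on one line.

LRU simulation (capacity=6):
  1. access Q: MISS. Cache (LRU->MRU): [Q]
  2. access Q: HIT. Cache (LRU->MRU): [Q]
  3. access H: MISS. Cache (LRU->MRU): [Q H]
  4. access Q: HIT. Cache (LRU->MRU): [H Q]
  5. access T: MISS. Cache (LRU->MRU): [H Q T]
  6. access T: HIT. Cache (LRU->MRU): [H Q T]
  7. access G: MISS. Cache (LRU->MRU): [H Q T G]
  8. access V: MISS. Cache (LRU->MRU): [H Q T G V]
  9. access A: MISS. Cache (LRU->MRU): [H Q T G V A]
  10. access T: HIT. Cache (LRU->MRU): [H Q G V A T]
  11. access T: HIT. Cache (LRU->MRU): [H Q G V A T]
  12. access H: HIT. Cache (LRU->MRU): [Q G V A T H]
  13. access T: HIT. Cache (LRU->MRU): [Q G V A H T]
  14. access V: HIT. Cache (LRU->MRU): [Q G A H T V]
  15. access V: HIT. Cache (LRU->MRU): [Q G A H T V]
  16. access T: HIT. Cache (LRU->MRU): [Q G A H V T]
  17. access T: HIT. Cache (LRU->MRU): [Q G A H V T]
  18. access E: MISS, evict Q. Cache (LRU->MRU): [G A H V T E]
Total: 11 hits, 7 misses, 1 evictions

Answer: G A H V T E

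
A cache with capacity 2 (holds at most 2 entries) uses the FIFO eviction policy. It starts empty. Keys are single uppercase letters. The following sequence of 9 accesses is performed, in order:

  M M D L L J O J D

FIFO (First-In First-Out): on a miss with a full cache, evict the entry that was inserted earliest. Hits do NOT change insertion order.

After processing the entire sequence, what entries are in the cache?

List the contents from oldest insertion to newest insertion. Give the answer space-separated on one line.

FIFO simulation (capacity=2):
  1. access M: MISS. Cache (old->new): [M]
  2. access M: HIT. Cache (old->new): [M]
  3. access D: MISS. Cache (old->new): [M D]
  4. access L: MISS, evict M. Cache (old->new): [D L]
  5. access L: HIT. Cache (old->new): [D L]
  6. access J: MISS, evict D. Cache (old->new): [L J]
  7. access O: MISS, evict L. Cache (old->new): [J O]
  8. access J: HIT. Cache (old->new): [J O]
  9. access D: MISS, evict J. Cache (old->new): [O D]
Total: 3 hits, 6 misses, 4 evictions

Answer: O D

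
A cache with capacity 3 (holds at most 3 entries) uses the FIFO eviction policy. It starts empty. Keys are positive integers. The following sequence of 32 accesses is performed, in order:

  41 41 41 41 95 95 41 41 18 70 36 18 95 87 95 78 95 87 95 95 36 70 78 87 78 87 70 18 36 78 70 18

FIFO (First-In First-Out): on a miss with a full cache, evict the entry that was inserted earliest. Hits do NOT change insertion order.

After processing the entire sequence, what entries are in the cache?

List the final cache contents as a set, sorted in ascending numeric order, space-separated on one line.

Answer: 18 36 70

Derivation:
FIFO simulation (capacity=3):
  1. access 41: MISS. Cache (old->new): [41]
  2. access 41: HIT. Cache (old->new): [41]
  3. access 41: HIT. Cache (old->new): [41]
  4. access 41: HIT. Cache (old->new): [41]
  5. access 95: MISS. Cache (old->new): [41 95]
  6. access 95: HIT. Cache (old->new): [41 95]
  7. access 41: HIT. Cache (old->new): [41 95]
  8. access 41: HIT. Cache (old->new): [41 95]
  9. access 18: MISS. Cache (old->new): [41 95 18]
  10. access 70: MISS, evict 41. Cache (old->new): [95 18 70]
  11. access 36: MISS, evict 95. Cache (old->new): [18 70 36]
  12. access 18: HIT. Cache (old->new): [18 70 36]
  13. access 95: MISS, evict 18. Cache (old->new): [70 36 95]
  14. access 87: MISS, evict 70. Cache (old->new): [36 95 87]
  15. access 95: HIT. Cache (old->new): [36 95 87]
  16. access 78: MISS, evict 36. Cache (old->new): [95 87 78]
  17. access 95: HIT. Cache (old->new): [95 87 78]
  18. access 87: HIT. Cache (old->new): [95 87 78]
  19. access 95: HIT. Cache (old->new): [95 87 78]
  20. access 95: HIT. Cache (old->new): [95 87 78]
  21. access 36: MISS, evict 95. Cache (old->new): [87 78 36]
  22. access 70: MISS, evict 87. Cache (old->new): [78 36 70]
  23. access 78: HIT. Cache (old->new): [78 36 70]
  24. access 87: MISS, evict 78. Cache (old->new): [36 70 87]
  25. access 78: MISS, evict 36. Cache (old->new): [70 87 78]
  26. access 87: HIT. Cache (old->new): [70 87 78]
  27. access 70: HIT. Cache (old->new): [70 87 78]
  28. access 18: MISS, evict 70. Cache (old->new): [87 78 18]
  29. access 36: MISS, evict 87. Cache (old->new): [78 18 36]
  30. access 78: HIT. Cache (old->new): [78 18 36]
  31. access 70: MISS, evict 78. Cache (old->new): [18 36 70]
  32. access 18: HIT. Cache (old->new): [18 36 70]
Total: 17 hits, 15 misses, 12 evictions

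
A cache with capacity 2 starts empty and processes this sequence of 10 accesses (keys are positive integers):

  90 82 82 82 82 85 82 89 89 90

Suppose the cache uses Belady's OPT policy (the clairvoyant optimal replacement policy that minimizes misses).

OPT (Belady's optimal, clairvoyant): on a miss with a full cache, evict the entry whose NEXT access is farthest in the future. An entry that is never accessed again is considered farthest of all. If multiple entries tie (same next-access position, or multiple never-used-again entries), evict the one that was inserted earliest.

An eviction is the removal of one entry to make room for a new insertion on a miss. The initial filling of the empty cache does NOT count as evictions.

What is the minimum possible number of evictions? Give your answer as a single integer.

Answer: 3

Derivation:
OPT (Belady) simulation (capacity=2):
  1. access 90: MISS. Cache: [90]
  2. access 82: MISS. Cache: [90 82]
  3. access 82: HIT. Next use of 82: step 4. Cache: [90 82]
  4. access 82: HIT. Next use of 82: step 5. Cache: [90 82]
  5. access 82: HIT. Next use of 82: step 7. Cache: [90 82]
  6. access 85: MISS, evict 90 (next use: step 10). Cache: [82 85]
  7. access 82: HIT. Next use of 82: never. Cache: [82 85]
  8. access 89: MISS, evict 82 (next use: never). Cache: [85 89]
  9. access 89: HIT. Next use of 89: never. Cache: [85 89]
  10. access 90: MISS, evict 85 (next use: never). Cache: [89 90]
Total: 5 hits, 5 misses, 3 evictions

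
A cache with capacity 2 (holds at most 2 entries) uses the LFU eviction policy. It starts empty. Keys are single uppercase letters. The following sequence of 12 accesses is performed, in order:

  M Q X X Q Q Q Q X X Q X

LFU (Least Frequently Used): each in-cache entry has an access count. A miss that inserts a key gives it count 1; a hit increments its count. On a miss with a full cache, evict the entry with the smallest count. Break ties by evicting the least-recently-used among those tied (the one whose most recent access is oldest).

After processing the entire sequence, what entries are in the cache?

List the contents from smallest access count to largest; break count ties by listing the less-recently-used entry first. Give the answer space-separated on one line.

LFU simulation (capacity=2):
  1. access M: MISS. Cache: [M(c=1)]
  2. access Q: MISS. Cache: [M(c=1) Q(c=1)]
  3. access X: MISS, evict M(c=1). Cache: [Q(c=1) X(c=1)]
  4. access X: HIT, count now 2. Cache: [Q(c=1) X(c=2)]
  5. access Q: HIT, count now 2. Cache: [X(c=2) Q(c=2)]
  6. access Q: HIT, count now 3. Cache: [X(c=2) Q(c=3)]
  7. access Q: HIT, count now 4. Cache: [X(c=2) Q(c=4)]
  8. access Q: HIT, count now 5. Cache: [X(c=2) Q(c=5)]
  9. access X: HIT, count now 3. Cache: [X(c=3) Q(c=5)]
  10. access X: HIT, count now 4. Cache: [X(c=4) Q(c=5)]
  11. access Q: HIT, count now 6. Cache: [X(c=4) Q(c=6)]
  12. access X: HIT, count now 5. Cache: [X(c=5) Q(c=6)]
Total: 9 hits, 3 misses, 1 evictions

Answer: X Q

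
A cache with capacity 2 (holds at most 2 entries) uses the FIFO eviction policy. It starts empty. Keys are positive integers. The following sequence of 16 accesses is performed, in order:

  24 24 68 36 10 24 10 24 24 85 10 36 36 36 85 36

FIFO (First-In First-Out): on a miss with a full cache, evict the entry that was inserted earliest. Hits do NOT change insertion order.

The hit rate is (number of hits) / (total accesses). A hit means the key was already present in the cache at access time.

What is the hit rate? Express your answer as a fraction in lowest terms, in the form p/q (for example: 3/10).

FIFO simulation (capacity=2):
  1. access 24: MISS. Cache (old->new): [24]
  2. access 24: HIT. Cache (old->new): [24]
  3. access 68: MISS. Cache (old->new): [24 68]
  4. access 36: MISS, evict 24. Cache (old->new): [68 36]
  5. access 10: MISS, evict 68. Cache (old->new): [36 10]
  6. access 24: MISS, evict 36. Cache (old->new): [10 24]
  7. access 10: HIT. Cache (old->new): [10 24]
  8. access 24: HIT. Cache (old->new): [10 24]
  9. access 24: HIT. Cache (old->new): [10 24]
  10. access 85: MISS, evict 10. Cache (old->new): [24 85]
  11. access 10: MISS, evict 24. Cache (old->new): [85 10]
  12. access 36: MISS, evict 85. Cache (old->new): [10 36]
  13. access 36: HIT. Cache (old->new): [10 36]
  14. access 36: HIT. Cache (old->new): [10 36]
  15. access 85: MISS, evict 10. Cache (old->new): [36 85]
  16. access 36: HIT. Cache (old->new): [36 85]
Total: 7 hits, 9 misses, 7 evictions

Hit rate = 7/16

Answer: 7/16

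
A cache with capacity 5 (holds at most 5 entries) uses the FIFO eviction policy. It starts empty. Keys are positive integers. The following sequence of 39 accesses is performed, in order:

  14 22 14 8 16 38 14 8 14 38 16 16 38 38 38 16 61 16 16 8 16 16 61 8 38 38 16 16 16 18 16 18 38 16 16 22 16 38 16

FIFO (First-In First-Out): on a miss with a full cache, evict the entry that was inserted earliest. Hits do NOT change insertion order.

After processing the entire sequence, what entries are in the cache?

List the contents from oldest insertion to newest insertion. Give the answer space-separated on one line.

Answer: 16 38 61 18 22

Derivation:
FIFO simulation (capacity=5):
  1. access 14: MISS. Cache (old->new): [14]
  2. access 22: MISS. Cache (old->new): [14 22]
  3. access 14: HIT. Cache (old->new): [14 22]
  4. access 8: MISS. Cache (old->new): [14 22 8]
  5. access 16: MISS. Cache (old->new): [14 22 8 16]
  6. access 38: MISS. Cache (old->new): [14 22 8 16 38]
  7. access 14: HIT. Cache (old->new): [14 22 8 16 38]
  8. access 8: HIT. Cache (old->new): [14 22 8 16 38]
  9. access 14: HIT. Cache (old->new): [14 22 8 16 38]
  10. access 38: HIT. Cache (old->new): [14 22 8 16 38]
  11. access 16: HIT. Cache (old->new): [14 22 8 16 38]
  12. access 16: HIT. Cache (old->new): [14 22 8 16 38]
  13. access 38: HIT. Cache (old->new): [14 22 8 16 38]
  14. access 38: HIT. Cache (old->new): [14 22 8 16 38]
  15. access 38: HIT. Cache (old->new): [14 22 8 16 38]
  16. access 16: HIT. Cache (old->new): [14 22 8 16 38]
  17. access 61: MISS, evict 14. Cache (old->new): [22 8 16 38 61]
  18. access 16: HIT. Cache (old->new): [22 8 16 38 61]
  19. access 16: HIT. Cache (old->new): [22 8 16 38 61]
  20. access 8: HIT. Cache (old->new): [22 8 16 38 61]
  21. access 16: HIT. Cache (old->new): [22 8 16 38 61]
  22. access 16: HIT. Cache (old->new): [22 8 16 38 61]
  23. access 61: HIT. Cache (old->new): [22 8 16 38 61]
  24. access 8: HIT. Cache (old->new): [22 8 16 38 61]
  25. access 38: HIT. Cache (old->new): [22 8 16 38 61]
  26. access 38: HIT. Cache (old->new): [22 8 16 38 61]
  27. access 16: HIT. Cache (old->new): [22 8 16 38 61]
  28. access 16: HIT. Cache (old->new): [22 8 16 38 61]
  29. access 16: HIT. Cache (old->new): [22 8 16 38 61]
  30. access 18: MISS, evict 22. Cache (old->new): [8 16 38 61 18]
  31. access 16: HIT. Cache (old->new): [8 16 38 61 18]
  32. access 18: HIT. Cache (old->new): [8 16 38 61 18]
  33. access 38: HIT. Cache (old->new): [8 16 38 61 18]
  34. access 16: HIT. Cache (old->new): [8 16 38 61 18]
  35. access 16: HIT. Cache (old->new): [8 16 38 61 18]
  36. access 22: MISS, evict 8. Cache (old->new): [16 38 61 18 22]
  37. access 16: HIT. Cache (old->new): [16 38 61 18 22]
  38. access 38: HIT. Cache (old->new): [16 38 61 18 22]
  39. access 16: HIT. Cache (old->new): [16 38 61 18 22]
Total: 31 hits, 8 misses, 3 evictions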